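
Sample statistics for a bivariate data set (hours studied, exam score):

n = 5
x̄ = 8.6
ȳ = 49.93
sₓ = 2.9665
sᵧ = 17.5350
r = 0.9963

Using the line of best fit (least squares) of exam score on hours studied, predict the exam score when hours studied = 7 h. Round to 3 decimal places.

40.507

b = r · sᵧ/sₓ = 0.9963 · 17.535/2.9665 = 5.889136
a = ȳ − b·x̄ = 49.93 − 5.889136·8.6 = -0.716565
ŷ(7) = a + b·7 = -0.716565 + 5.889136·7 = 40.507383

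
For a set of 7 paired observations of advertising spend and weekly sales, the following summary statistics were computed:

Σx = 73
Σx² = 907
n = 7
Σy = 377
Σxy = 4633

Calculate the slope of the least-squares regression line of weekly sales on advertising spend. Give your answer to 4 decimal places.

Sxx = Σx² − (Σx)²/n = 907 − 761.285714 = 145.714286
Sxy = Σxy − (Σx)(Σy)/n = 4633 − 3931.571429 = 701.428571
b = Sxy/Sxx = 701.428571/145.714286 = 4.813725

4.8137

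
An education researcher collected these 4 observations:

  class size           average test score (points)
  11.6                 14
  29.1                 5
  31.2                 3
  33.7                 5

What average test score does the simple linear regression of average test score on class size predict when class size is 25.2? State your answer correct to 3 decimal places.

7.316

n = 4, Σx = 105.6, Σy = 27, Σxy = 570, Σx² = 3090.5
Sxx = Σx² − (Σx)²/n = 3090.5 − 2787.84 = 302.66
Sxy = Σxy − (Σx)(Σy)/n = 570 − 712.8 = -142.8
b = Sxy/Sxx = -142.8/302.66 = -0.471817
a = ȳ − b·x̄ = 6.75 − (-0.471817)·26.4 = 19.205957
ŷ(25.2) = a + b·25.2 = 19.205957 + (-0.471817)·25.2 = 7.316180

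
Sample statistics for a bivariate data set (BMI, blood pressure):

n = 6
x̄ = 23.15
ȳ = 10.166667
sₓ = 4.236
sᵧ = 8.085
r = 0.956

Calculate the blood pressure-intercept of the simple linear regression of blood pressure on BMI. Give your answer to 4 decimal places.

-32.0742

b = r · sᵧ/sₓ = 0.956 · 8.085/4.236 = 1.824660
a = ȳ − b·x̄ = 10.166667 − 1.824660·23.15 = -32.074213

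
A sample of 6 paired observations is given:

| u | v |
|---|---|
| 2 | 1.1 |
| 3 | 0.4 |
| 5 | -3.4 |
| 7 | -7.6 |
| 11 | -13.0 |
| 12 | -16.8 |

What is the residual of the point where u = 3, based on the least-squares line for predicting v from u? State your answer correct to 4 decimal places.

n = 6, Σx = 40, Σy = -39.3, Σxy = -411.4, Σx² = 352
Sxx = Σx² − (Σx)²/n = 352 − 266.666667 = 85.333333
Sxy = Σxy − (Σx)(Σy)/n = -411.4 − (-262) = -149.4
b = Sxy/Sxx = -149.4/85.333333 = -1.750781
a = ȳ − b·x̄ = -6.55 − (-1.750781)·6.666667 = 5.121875
ŷ(3) = 5.121875 + (-1.750781)·3 = -0.130469
residual = y − ŷ = 0.4 − (-0.130469) = 0.530469

0.5305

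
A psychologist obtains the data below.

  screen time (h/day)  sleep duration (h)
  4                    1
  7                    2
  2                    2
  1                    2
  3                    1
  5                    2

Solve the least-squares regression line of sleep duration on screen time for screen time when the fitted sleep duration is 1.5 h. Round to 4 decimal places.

n = 6, Σx = 22, Σy = 10, Σxy = 37, Σx² = 104
Sxx = Σx² − (Σx)²/n = 104 − 80.666667 = 23.333333
Sxy = Σxy − (Σx)(Σy)/n = 37 − 36.666667 = 0.333333
b = Sxy/Sxx = 0.333333/23.333333 = 0.014286
a = ȳ − b·x̄ = 1.666667 − 0.014286·3.666667 = 1.614286
Set a + b·x = 1.5: x = (1.5 − 1.614286) / 0.014286 = -8

-8.0000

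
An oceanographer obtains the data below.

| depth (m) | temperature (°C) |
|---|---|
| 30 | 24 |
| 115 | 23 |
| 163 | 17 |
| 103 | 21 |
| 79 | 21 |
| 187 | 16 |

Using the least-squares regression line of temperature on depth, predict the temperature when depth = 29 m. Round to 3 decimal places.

n = 6, Σx = 677, Σy = 122, Σxy = 12950, Σx² = 92513
Sxx = Σx² − (Σx)²/n = 92513 − 76388.166667 = 16124.833333
Sxy = Σxy − (Σx)(Σy)/n = 12950 − 13765.666667 = -815.666667
b = Sxy/Sxx = -815.666667/16124.833333 = -0.050585
a = ȳ − b·x̄ = 20.333333 − (-0.050585)·112.833333 = 26.040951
ŷ(29) = a + b·29 = 26.040951 + (-0.050585)·29 = 24.574001

24.574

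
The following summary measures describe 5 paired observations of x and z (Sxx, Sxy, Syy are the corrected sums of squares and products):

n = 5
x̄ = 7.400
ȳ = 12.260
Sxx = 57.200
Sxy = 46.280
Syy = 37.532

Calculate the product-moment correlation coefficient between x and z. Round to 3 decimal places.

r = Sxy/√(Sxx·Syy) = 46.28/√(2146.8304) = 46.28/46.333901 = 0.998837

0.999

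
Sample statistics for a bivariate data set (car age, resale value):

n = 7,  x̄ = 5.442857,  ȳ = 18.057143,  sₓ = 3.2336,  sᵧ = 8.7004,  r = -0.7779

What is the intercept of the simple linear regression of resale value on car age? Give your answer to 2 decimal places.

29.45

b = r · sᵧ/sₓ = -0.7779 · 8.7004/3.2336 = -2.093036
a = ȳ − b·x̄ = 18.057143 − (-2.093036)·5.442857 = 29.449239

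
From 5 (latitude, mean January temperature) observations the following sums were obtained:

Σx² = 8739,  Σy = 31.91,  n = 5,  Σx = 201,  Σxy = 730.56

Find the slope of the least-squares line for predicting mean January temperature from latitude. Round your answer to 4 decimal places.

-0.8382

Sxx = Σx² − (Σx)²/n = 8739 − 8080.2 = 658.8
Sxy = Σxy − (Σx)(Σy)/n = 730.56 − 1282.782 = -552.222
b = Sxy/Sxx = -552.222/658.8 = -0.838224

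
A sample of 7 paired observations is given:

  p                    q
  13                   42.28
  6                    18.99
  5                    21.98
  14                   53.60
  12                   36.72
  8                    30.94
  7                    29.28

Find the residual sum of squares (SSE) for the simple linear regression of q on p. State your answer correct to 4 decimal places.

96.5399

n = 7, Σx = 65, Σy = 233.79, Σxy = 2417, Σx² = 683, Σy² = 8667.2593
Sxx = Σx² − (Σx)²/n = 683 − 603.571429 = 79.428571
Sxy = Σxy − (Σx)(Σy)/n = 2417 − 2170.907143 = 246.092857
Syy = Σy² − (Σy)²/n = 8667.2593 − 7808.252014 = 859.007286
b = Sxy/Sxx = 246.092857/79.428571 = 3.098291
SSE = Syy − b·Sxy = 859.007286 − 3.098291·246.092857 = 96.539911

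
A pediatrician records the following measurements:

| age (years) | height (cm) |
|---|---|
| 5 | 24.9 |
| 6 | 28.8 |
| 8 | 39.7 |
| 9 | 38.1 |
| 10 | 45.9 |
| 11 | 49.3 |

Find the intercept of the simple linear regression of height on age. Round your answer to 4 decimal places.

n = 6, Σx = 49, Σy = 226.7, Σxy = 1959.1, Σx² = 427
Sxx = Σx² − (Σx)²/n = 427 − 400.166667 = 26.833333
Sxy = Σxy − (Σx)(Σy)/n = 1959.1 − 1851.383333 = 107.716667
b = Sxy/Sxx = 107.716667/26.833333 = 4.014286
a = ȳ − b·x̄ = 37.783333 − 4.014286·8.166667 = 5

5.0000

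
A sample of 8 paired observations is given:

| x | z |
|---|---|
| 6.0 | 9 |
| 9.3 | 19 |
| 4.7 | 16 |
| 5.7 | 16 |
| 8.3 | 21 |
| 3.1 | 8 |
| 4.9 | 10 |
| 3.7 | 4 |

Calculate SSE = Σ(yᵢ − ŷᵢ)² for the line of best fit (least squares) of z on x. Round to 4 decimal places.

n = 8, Σx = 45.7, Σy = 103, Σxy = 660, Σx² = 293.27, Σy² = 1575
Sxx = Σx² − (Σx)²/n = 293.27 − 261.06125 = 32.20875
Sxy = Σxy − (Σx)(Σy)/n = 660 − 588.3875 = 71.6125
Syy = Σy² − (Σy)²/n = 1575 − 1326.125 = 248.875
b = Sxy/Sxx = 71.6125/32.20875 = 2.223387
SSE = Syy − b·Sxy = 248.875 − 2.223387·71.6125 = 89.652734

89.6527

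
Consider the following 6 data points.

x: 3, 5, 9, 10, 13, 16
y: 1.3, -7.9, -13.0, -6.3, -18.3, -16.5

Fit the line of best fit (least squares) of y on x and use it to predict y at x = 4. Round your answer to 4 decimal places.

-3.2545

n = 6, Σx = 56, Σy = -60.7, Σxy = -717.5, Σx² = 640
Sxx = Σx² − (Σx)²/n = 640 − 522.666667 = 117.333333
Sxy = Σxy − (Σx)(Σy)/n = -717.5 − (-566.533333) = -150.966667
b = Sxy/Sxx = -150.966667/117.333333 = -1.286648
a = ȳ − b·x̄ = -10.116667 − (-1.286648)·9.333333 = 1.892045
ŷ(4) = a + b·4 = 1.892045 + (-1.286648)·4 = -3.254545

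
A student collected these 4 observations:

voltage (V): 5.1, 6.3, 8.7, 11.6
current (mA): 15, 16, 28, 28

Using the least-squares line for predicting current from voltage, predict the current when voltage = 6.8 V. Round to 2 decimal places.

19.19

n = 4, Σx = 31.7, Σy = 87, Σxy = 745.7, Σx² = 275.95
Sxx = Σx² − (Σx)²/n = 275.95 − 251.2225 = 24.7275
Sxy = Σxy − (Σx)(Σy)/n = 745.7 − 689.475 = 56.225
b = Sxy/Sxx = 56.225/24.7275 = 2.273784
a = ȳ − b·x̄ = 21.75 − 2.273784·7.925 = 3.730260
ŷ(6.8) = a + b·6.8 = 3.730260 + 2.273784·6.8 = 19.191993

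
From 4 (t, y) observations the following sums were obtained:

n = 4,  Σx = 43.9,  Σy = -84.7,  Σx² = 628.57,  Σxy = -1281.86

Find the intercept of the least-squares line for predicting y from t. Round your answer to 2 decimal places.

Sxx = Σx² − (Σx)²/n = 628.57 − 481.8025 = 146.7675
Sxy = Σxy − (Σx)(Σy)/n = -1281.86 − (-929.5825) = -352.2775
b = Sxy/Sxx = -352.2775/146.7675 = -2.400242
a = ȳ − b·x̄ = -21.175 − (-2.400242)·10.975 = 5.167655

5.17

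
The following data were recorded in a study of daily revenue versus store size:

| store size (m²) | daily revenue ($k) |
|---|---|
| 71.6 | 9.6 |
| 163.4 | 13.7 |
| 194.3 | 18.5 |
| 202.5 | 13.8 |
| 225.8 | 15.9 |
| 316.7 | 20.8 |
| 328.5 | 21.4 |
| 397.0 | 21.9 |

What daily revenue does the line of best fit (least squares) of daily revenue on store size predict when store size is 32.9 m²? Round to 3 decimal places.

n = 8, Σx = 1899.8, Σy = 135.6, Σxy = 35216.77, Σx² = 527390.64
Sxx = Σx² − (Σx)²/n = 527390.64 − 451155.005 = 76235.635
Sxy = Σxy − (Σx)(Σy)/n = 35216.77 − 32201.61 = 3015.16
b = Sxy/Sxx = 3015.16/76235.635 = 0.039551
a = ȳ − b·x̄ = 16.95 − 0.039551·237.475 = 7.557737
ŷ(32.9) = a + b·32.9 = 7.557737 + 0.039551·32.9 = 8.858950

8.859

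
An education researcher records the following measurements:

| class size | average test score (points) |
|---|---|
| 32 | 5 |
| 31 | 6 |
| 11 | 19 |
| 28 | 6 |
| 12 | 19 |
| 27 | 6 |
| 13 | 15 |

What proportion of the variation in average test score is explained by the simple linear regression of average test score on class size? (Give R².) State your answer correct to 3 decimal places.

0.956

n = 7, Σx = 154, Σy = 76, Σxy = 1308, Σx² = 3932, Σy² = 1080
Sxx = Σx² − (Σx)²/n = 3932 − 3388 = 544
Sxy = Σxy − (Σx)(Σy)/n = 1308 − 1672 = -364
Syy = Σy² − (Σy)²/n = 1080 − 825.142857 = 254.857143
R² = Sxy²/(Sxx·Syy) = (-364)²/(544·254.857143) = 0.955668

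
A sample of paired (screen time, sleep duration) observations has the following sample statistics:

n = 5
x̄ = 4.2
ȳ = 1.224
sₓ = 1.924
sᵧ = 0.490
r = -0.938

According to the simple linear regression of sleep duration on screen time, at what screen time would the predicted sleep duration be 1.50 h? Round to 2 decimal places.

b = r · sᵧ/sₓ = -0.938 · 0.49/1.924 = -0.238888
a = ȳ − b·x̄ = 1.224 − (-0.238888)·4.2 = 2.227328
Set a + b·x = 1.50: x = (1.50 − 2.227328) / (-0.238888) = 3.044646

3.04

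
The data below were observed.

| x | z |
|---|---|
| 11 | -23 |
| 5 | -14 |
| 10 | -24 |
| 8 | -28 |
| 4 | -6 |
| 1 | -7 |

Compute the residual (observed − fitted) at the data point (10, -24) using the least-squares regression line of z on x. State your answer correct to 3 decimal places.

0.381

n = 6, Σx = 39, Σy = -102, Σxy = -818, Σx² = 327
Sxx = Σx² − (Σx)²/n = 327 − 253.5 = 73.5
Sxy = Σxy − (Σx)(Σy)/n = -818 − (-663) = -155
b = Sxy/Sxx = -155/73.5 = -2.108844
a = ȳ − b·x̄ = -17 − (-2.108844)·6.5 = -3.292517
ŷ(10) = -3.292517 + (-2.108844)·10 = -24.380952
residual = y − ŷ = -24 − (-24.380952) = 0.380952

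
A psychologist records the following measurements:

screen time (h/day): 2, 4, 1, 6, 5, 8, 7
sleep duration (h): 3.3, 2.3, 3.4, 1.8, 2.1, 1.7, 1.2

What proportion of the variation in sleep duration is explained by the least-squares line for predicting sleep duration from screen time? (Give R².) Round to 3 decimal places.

0.898

n = 7, Σx = 33, Σy = 15.8, Σxy = 62.5, Σx² = 195, Σy² = 39.72
Sxx = Σx² − (Σx)²/n = 195 − 155.571429 = 39.428571
Sxy = Σxy − (Σx)(Σy)/n = 62.5 − 74.485714 = -11.985714
Syy = Σy² − (Σy)²/n = 39.72 − 35.662857 = 4.057143
R² = Sxy²/(Sxx·Syy) = (-11.985714)²/(39.428571·4.057143) = 0.898042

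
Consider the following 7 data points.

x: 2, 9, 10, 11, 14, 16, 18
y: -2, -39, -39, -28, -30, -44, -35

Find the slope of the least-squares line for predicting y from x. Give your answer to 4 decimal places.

n = 7, Σx = 80, Σy = -217, Σxy = -2807, Σx² = 1082
Sxx = Σx² − (Σx)²/n = 1082 − 914.285714 = 167.714286
Sxy = Σxy − (Σx)(Σy)/n = -2807 − (-2480) = -327
b = Sxy/Sxx = -327/167.714286 = -1.949744

-1.9497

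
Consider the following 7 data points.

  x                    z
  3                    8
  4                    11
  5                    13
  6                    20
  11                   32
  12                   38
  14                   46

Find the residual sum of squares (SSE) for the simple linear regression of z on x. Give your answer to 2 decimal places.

15.48

n = 7, Σx = 55, Σy = 168, Σxy = 1705, Σx² = 547, Σy² = 5338
Sxx = Σx² − (Σx)²/n = 547 − 432.142857 = 114.857143
Sxy = Σxy − (Σx)(Σy)/n = 1705 − 1320 = 385
Syy = Σy² − (Σy)²/n = 5338 − 4032 = 1306
b = Sxy/Sxx = 385/114.857143 = 3.351990
SSE = Syy − b·Sxy = 1306 − 3.351990·385 = 15.483831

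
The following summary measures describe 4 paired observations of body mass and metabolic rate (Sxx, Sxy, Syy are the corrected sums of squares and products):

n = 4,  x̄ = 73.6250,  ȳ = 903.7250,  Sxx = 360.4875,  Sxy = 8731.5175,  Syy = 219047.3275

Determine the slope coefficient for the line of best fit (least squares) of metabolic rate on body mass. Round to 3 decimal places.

24.221

b = Sxy/Sxx = 8731.5175/360.4875 = 24.221415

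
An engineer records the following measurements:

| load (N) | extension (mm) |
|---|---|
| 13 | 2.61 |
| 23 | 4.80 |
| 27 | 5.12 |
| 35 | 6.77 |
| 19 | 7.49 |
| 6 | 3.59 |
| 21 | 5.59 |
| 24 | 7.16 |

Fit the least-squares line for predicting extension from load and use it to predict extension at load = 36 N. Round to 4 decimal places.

7.2557

n = 8, Σx = 168, Σy = 43.13, Σxy = 972.6, Σx² = 4066
Sxx = Σx² − (Σx)²/n = 4066 − 3528 = 538
Sxy = Σxy − (Σx)(Σy)/n = 972.6 − 905.73 = 66.87
b = Sxy/Sxx = 66.87/538 = 0.124294
a = ȳ − b·x̄ = 5.39125 − 0.124294·21 = 2.781083
ŷ(36) = a + b·36 = 2.781083 + 0.124294·36 = 7.255655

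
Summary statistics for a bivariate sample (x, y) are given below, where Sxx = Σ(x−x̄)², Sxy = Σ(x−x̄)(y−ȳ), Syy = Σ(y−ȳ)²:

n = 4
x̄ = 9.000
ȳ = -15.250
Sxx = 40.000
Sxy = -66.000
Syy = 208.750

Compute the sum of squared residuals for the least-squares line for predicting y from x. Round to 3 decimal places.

99.850

b = Sxy/Sxx = -66/40 = -1.65
SSE = Syy − b·Sxy = 208.75 − (-1.65)·(-66) = 99.85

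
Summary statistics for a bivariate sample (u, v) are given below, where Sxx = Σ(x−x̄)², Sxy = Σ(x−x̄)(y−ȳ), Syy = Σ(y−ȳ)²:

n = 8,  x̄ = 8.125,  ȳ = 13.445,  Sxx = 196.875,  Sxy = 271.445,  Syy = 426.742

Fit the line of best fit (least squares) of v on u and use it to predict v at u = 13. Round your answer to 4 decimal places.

b = Sxy/Sxx = 271.445/196.875 = 1.378768
a = ȳ − b·x̄ = 13.445 − 1.378768·8.125 = 2.242508
ŷ(13) = a + b·13 = 2.242508 + 1.378768·13 = 20.166495

20.1665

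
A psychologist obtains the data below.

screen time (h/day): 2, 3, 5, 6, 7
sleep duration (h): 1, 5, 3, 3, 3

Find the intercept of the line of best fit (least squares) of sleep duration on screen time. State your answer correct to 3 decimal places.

n = 5, Σx = 23, Σy = 15, Σxy = 71, Σx² = 123
Sxx = Σx² − (Σx)²/n = 123 − 105.8 = 17.2
Sxy = Σxy − (Σx)(Σy)/n = 71 − 69 = 2
b = Sxy/Sxx = 2/17.2 = 0.116279
a = ȳ − b·x̄ = 3 − 0.116279·4.6 = 2.465116

2.465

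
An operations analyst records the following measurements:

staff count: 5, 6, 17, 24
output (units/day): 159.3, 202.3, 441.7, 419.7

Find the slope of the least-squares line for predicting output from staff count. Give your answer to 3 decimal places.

14.772

n = 4, Σx = 52, Σy = 1223, Σxy = 19592, Σx² = 926
Sxx = Σx² − (Σx)²/n = 926 − 676 = 250
Sxy = Σxy − (Σx)(Σy)/n = 19592 − 15899 = 3693
b = Sxy/Sxx = 3693/250 = 14.772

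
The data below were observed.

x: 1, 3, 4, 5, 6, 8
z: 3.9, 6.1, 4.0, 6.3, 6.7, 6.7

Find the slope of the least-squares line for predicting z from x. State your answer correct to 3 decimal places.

0.402

n = 6, Σx = 27, Σy = 33.7, Σxy = 163.5, Σx² = 151
Sxx = Σx² − (Σx)²/n = 151 − 121.5 = 29.5
Sxy = Σxy − (Σx)(Σy)/n = 163.5 − 151.65 = 11.85
b = Sxy/Sxx = 11.85/29.5 = 0.401695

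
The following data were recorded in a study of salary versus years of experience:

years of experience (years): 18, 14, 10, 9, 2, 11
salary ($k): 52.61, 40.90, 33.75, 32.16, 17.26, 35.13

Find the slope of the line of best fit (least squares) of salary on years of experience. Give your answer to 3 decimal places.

2.150

n = 6, Σx = 64, Σy = 211.81, Σxy = 2567.47, Σx² = 826
Sxx = Σx² − (Σx)²/n = 826 − 682.666667 = 143.333333
Sxy = Σxy − (Σx)(Σy)/n = 2567.47 − 2259.306667 = 308.163333
b = Sxy/Sxx = 308.163333/143.333333 = 2.149977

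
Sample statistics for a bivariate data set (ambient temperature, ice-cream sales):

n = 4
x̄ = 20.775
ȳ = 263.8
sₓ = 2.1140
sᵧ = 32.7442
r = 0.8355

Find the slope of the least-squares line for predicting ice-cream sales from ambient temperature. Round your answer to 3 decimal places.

b = r · sᵧ/sₓ = 0.8355 · 32.7442/2.114 = 12.941239

12.941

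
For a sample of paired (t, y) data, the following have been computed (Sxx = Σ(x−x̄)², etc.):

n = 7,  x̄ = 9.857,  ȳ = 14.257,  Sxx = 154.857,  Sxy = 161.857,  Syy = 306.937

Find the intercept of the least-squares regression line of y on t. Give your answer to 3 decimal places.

b = Sxy/Sxx = 161.857/154.857 = 1.045203
a = ȳ − b·x̄ = 14.257 − 1.045203·9.857 = 3.954434

3.954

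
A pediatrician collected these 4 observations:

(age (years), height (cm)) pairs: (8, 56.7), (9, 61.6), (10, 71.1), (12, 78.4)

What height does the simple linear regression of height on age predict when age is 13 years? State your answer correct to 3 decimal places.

n = 4, Σx = 39, Σy = 267.8, Σxy = 2659.8, Σx² = 389
Sxx = Σx² − (Σx)²/n = 389 − 380.25 = 8.75
Sxy = Σxy − (Σx)(Σy)/n = 2659.8 − 2611.05 = 48.75
b = Sxy/Sxx = 48.75/8.75 = 5.571429
a = ȳ − b·x̄ = 66.95 − 5.571429·9.75 = 12.628571
ŷ(13) = a + b·13 = 12.628571 + 5.571429·13 = 85.057143

85.057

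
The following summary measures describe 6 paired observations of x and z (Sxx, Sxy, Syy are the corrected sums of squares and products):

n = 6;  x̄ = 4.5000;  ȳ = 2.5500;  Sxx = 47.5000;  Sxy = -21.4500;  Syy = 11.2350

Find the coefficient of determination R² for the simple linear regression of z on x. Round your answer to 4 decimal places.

R² = Sxy²/(Sxx·Syy) = (-21.45)²/(47.5·11.235) = 0.862160

0.8622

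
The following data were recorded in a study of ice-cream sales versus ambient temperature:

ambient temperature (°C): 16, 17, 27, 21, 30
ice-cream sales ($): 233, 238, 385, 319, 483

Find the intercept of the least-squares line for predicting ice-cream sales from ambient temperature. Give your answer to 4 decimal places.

-43.8568

n = 5, Σx = 111, Σy = 1658, Σxy = 39358, Σx² = 2615
Sxx = Σx² − (Σx)²/n = 2615 − 2464.2 = 150.8
Sxy = Σxy − (Σx)(Σy)/n = 39358 − 36807.6 = 2550.4
b = Sxy/Sxx = 2550.4/150.8 = 16.912467
a = ȳ − b·x̄ = 331.6 − 16.912467·22.2 = -43.856764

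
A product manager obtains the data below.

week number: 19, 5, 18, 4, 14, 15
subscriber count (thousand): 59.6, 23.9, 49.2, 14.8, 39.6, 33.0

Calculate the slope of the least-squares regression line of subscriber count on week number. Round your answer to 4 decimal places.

2.3621

n = 6, Σx = 75, Σy = 220.1, Σxy = 3246.1, Σx² = 1147
Sxx = Σx² − (Σx)²/n = 1147 − 937.5 = 209.5
Sxy = Σxy − (Σx)(Σy)/n = 3246.1 − 2751.25 = 494.85
b = Sxy/Sxx = 494.85/209.5 = 2.362053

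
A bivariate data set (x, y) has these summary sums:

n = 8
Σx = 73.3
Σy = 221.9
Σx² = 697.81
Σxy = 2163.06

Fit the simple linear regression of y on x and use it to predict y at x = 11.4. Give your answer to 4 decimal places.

Sxx = Σx² − (Σx)²/n = 697.81 − 671.61125 = 26.19875
Sxy = Σxy − (Σx)(Σy)/n = 2163.06 − 2033.15875 = 129.90125
b = Sxy/Sxx = 129.90125/26.19875 = 4.958300
a = ȳ − b·x̄ = 27.7375 − 4.958300·9.1625 = -17.692920
ŷ(11.4) = a + b·11.4 = -17.692920 + 4.958300·11.4 = 38.831695

38.8317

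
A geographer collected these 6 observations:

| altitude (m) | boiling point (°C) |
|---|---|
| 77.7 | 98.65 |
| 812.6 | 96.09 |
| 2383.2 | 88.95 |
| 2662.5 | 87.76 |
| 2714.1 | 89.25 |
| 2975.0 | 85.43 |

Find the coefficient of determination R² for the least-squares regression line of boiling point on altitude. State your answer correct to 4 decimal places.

n = 6, Σx = 11625.1, Σy = 546.13, Σxy = 1027782.154, Σx² = 29651868.35, Σy² = 49842.8781
Sxx = Σx² − (Σx)²/n = 29651868.35 − 22523825.001667 = 7128043.348333
Sxy = Σxy − (Σx)(Σy)/n = 1027782.154 − 1058135.977167 = -30353.823167
Syy = Σy² − (Σy)²/n = 49842.8781 − 49709.662817 = 133.215283
R² = Sxy²/(Sxx·Syy) = (-30353.823167)²/(7128043.348333·133.215283) = 0.970292

0.9703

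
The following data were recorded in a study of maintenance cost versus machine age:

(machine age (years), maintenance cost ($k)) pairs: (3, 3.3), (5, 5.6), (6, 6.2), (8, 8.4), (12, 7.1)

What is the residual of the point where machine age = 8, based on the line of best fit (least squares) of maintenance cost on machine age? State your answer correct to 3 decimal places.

n = 5, Σx = 34, Σy = 30.6, Σxy = 227.5, Σx² = 278
Sxx = Σx² − (Σx)²/n = 278 − 231.2 = 46.8
Sxy = Σxy − (Σx)(Σy)/n = 227.5 − 208.08 = 19.42
b = Sxy/Sxx = 19.42/46.8 = 0.414957
a = ȳ − b·x̄ = 6.12 − 0.414957·6.8 = 3.298291
ŷ(8) = 3.298291 + 0.414957·8 = 6.617949
residual = y − ŷ = 8.4 − 6.617949 = 1.782051

1.782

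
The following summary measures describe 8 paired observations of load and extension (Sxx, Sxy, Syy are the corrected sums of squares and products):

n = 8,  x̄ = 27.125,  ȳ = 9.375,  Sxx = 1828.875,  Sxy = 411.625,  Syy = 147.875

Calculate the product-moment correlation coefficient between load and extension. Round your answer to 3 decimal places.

r = Sxy/√(Sxx·Syy) = 411.625/√(270444.890625) = 411.625/520.043162 = 0.791521

0.792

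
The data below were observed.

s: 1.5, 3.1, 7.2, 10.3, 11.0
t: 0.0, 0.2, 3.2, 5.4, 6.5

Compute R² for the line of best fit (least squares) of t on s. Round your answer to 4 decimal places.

0.9802

n = 5, Σx = 33.1, Σy = 15.3, Σxy = 150.78, Σx² = 290.79, Σy² = 81.69
Sxx = Σx² − (Σx)²/n = 290.79 − 219.122 = 71.668
Sxy = Σxy − (Σx)(Σy)/n = 150.78 − 101.286 = 49.494
Syy = Σy² − (Σy)²/n = 81.69 − 46.818 = 34.872
R² = Sxy²/(Sxx·Syy) = (49.494)²/(71.668·34.872) = 0.980174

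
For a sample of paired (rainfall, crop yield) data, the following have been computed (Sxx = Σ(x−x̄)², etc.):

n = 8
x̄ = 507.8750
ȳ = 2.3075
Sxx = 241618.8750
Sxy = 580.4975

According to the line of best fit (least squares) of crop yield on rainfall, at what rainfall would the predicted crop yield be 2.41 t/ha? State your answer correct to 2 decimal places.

550.54

b = Sxy/Sxx = 580.4975/241618.875 = 0.002403
a = ȳ − b·x̄ = 2.3075 − 0.002403·507.875 = 1.087313
Set a + b·x = 2.41: x = (2.41 − 1.087313) / 0.002403 = 550.538293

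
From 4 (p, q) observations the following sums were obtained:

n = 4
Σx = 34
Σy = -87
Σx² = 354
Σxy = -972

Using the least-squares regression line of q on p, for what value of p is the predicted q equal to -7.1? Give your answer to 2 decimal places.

4.40

Sxx = Σx² − (Σx)²/n = 354 − 289 = 65
Sxy = Σxy − (Σx)(Σy)/n = -972 − (-739.5) = -232.5
b = Sxy/Sxx = -232.5/65 = -3.576923
a = ȳ − b·x̄ = -21.75 − (-3.576923)·8.5 = 8.653846
Set a + b·x = -7.1: x = (-7.1 − 8.653846) / (-3.576923) = 4.404301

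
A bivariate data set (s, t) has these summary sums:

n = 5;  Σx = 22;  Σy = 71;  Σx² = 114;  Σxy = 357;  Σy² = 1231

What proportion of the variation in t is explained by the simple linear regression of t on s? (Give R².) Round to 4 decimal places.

0.5191

Sxx = Σx² − (Σx)²/n = 114 − 96.8 = 17.2
Sxy = Σxy − (Σx)(Σy)/n = 357 − 312.4 = 44.6
Syy = Σy² − (Σy)²/n = 1231 − 1008.2 = 222.8
R² = Sxy²/(Sxx·Syy) = (44.6)²/(17.2·222.8) = 0.519070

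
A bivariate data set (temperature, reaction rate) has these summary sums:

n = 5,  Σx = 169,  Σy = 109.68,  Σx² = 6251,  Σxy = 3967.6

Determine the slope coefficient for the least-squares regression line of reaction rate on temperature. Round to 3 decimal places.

0.483

Sxx = Σx² − (Σx)²/n = 6251 − 5712.2 = 538.8
Sxy = Σxy − (Σx)(Σy)/n = 3967.6 − 3707.184 = 260.416
b = Sxy/Sxx = 260.416/538.8 = 0.483326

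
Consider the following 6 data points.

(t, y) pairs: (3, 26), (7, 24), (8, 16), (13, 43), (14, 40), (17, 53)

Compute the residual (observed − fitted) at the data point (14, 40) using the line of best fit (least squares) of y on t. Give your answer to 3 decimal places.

n = 6, Σx = 62, Σy = 202, Σxy = 2394, Σx² = 776
Sxx = Σx² − (Σx)²/n = 776 − 640.666667 = 135.333333
Sxy = Σxy − (Σx)(Σy)/n = 2394 − 2087.333333 = 306.666667
b = Sxy/Sxx = 306.666667/135.333333 = 2.266010
a = ȳ − b·x̄ = 33.666667 − 2.266010·10.333333 = 10.251232
ŷ(14) = 10.251232 + 2.266010·14 = 41.975369
residual = y − ŷ = 40 − 41.975369 = -1.975369

-1.975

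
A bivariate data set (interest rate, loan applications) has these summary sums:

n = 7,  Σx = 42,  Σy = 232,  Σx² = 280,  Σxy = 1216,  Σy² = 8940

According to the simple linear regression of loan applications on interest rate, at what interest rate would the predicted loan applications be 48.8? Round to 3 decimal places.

Sxx = Σx² − (Σx)²/n = 280 − 252 = 28
Sxy = Σxy − (Σx)(Σy)/n = 1216 − 1392 = -176
b = Sxy/Sxx = -176/28 = -6.285714
a = ȳ − b·x̄ = 33.142857 − (-6.285714)·6 = 70.857143
Set a + b·x = 48.8: x = (48.8 − 70.857143) / (-6.285714) = 3.509091

3.509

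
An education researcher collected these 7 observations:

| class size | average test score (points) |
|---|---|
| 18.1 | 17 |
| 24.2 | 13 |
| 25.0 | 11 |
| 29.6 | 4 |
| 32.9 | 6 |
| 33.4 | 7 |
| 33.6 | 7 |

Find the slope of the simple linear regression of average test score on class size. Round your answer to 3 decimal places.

n = 7, Σx = 196.8, Σy = 65, Σxy = 1682.1, Σx² = 5741.34
Sxx = Σx² − (Σx)²/n = 5741.34 − 5532.891429 = 208.448571
Sxy = Σxy − (Σx)(Σy)/n = 1682.1 − 1827.428571 = -145.328571
b = Sxy/Sxx = -145.328571/208.448571 = -0.697191

-0.697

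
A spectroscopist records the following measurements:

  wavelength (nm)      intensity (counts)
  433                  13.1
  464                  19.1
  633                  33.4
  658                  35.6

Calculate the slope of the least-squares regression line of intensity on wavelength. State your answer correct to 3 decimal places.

0.095

n = 4, Σx = 2188, Σy = 101.2, Σxy = 59101.7, Σx² = 1236438
Sxx = Σx² − (Σx)²/n = 1236438 − 1196836 = 39602
Sxy = Σxy − (Σx)(Σy)/n = 59101.7 − 55356.4 = 3745.3
b = Sxy/Sxx = 3745.3/39602 = 0.094574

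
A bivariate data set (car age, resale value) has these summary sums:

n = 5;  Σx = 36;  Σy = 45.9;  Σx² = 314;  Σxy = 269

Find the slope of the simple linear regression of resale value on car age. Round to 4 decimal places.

-1.1219

Sxx = Σx² − (Σx)²/n = 314 − 259.2 = 54.8
Sxy = Σxy − (Σx)(Σy)/n = 269 − 330.48 = -61.48
b = Sxy/Sxx = -61.48/54.8 = -1.121898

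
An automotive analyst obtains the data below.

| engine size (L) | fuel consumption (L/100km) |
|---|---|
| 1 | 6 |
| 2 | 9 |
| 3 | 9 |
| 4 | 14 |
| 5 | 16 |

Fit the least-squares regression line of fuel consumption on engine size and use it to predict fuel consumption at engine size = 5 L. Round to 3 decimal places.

n = 5, Σx = 15, Σy = 54, Σxy = 187, Σx² = 55
Sxx = Σx² − (Σx)²/n = 55 − 45 = 10
Sxy = Σxy − (Σx)(Σy)/n = 187 − 162 = 25
b = Sxy/Sxx = 25/10 = 2.5
a = ȳ − b·x̄ = 10.8 − 2.5·3 = 3.3
ŷ(5) = a + b·5 = 3.3 + 2.5·5 = 15.8

15.800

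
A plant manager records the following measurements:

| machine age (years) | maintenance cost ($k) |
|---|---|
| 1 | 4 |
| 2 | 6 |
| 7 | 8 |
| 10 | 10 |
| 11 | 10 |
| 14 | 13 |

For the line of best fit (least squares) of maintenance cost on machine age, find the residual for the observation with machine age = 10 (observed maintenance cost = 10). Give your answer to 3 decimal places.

-0.026

n = 6, Σx = 45, Σy = 51, Σxy = 464, Σx² = 471
Sxx = Σx² − (Σx)²/n = 471 − 337.5 = 133.5
Sxy = Σxy − (Σx)(Σy)/n = 464 − 382.5 = 81.5
b = Sxy/Sxx = 81.5/133.5 = 0.610487
a = ȳ − b·x̄ = 8.5 − 0.610487·7.5 = 3.921348
ŷ(10) = 3.921348 + 0.610487·10 = 10.026217
residual = y − ŷ = 10 − 10.026217 = -0.026217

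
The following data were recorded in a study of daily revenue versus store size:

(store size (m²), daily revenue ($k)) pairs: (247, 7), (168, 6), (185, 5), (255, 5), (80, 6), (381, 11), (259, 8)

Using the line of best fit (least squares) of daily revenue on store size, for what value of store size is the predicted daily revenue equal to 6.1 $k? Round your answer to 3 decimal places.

179.614

n = 7, Σx = 1575, Σy = 48, Σxy = 11680, Σx² = 407125
Sxx = Σx² − (Σx)²/n = 407125 − 354375 = 52750
Sxy = Σxy − (Σx)(Σy)/n = 11680 − 10800 = 880
b = Sxy/Sxx = 880/52750 = 0.016682
a = ȳ − b·x̄ = 6.857143 − 0.016682·225 = 3.103588
Set a + b·x = 6.1: x = (6.1 − 3.103588) / 0.016682 = 179.614448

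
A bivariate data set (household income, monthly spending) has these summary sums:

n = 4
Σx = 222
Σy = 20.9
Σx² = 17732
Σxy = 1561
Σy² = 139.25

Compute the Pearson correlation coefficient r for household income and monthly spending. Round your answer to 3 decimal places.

Sxx = Σx² − (Σx)²/n = 17732 − 12321 = 5411
Sxy = Σxy − (Σx)(Σy)/n = 1561 − 1159.95 = 401.05
Syy = Σy² − (Σy)²/n = 139.25 − 109.2025 = 30.0475
r = Sxy/√(Sxx·Syy) = 401.05/√(162587.0225) = 401.05/403.220811 = 0.994616

0.995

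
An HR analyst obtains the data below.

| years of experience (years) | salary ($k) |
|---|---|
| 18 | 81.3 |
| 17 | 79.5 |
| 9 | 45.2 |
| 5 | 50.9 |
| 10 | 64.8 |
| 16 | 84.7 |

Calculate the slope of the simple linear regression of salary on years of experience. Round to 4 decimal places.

n = 6, Σx = 75, Σy = 406.4, Σxy = 5479.4, Σx² = 1075
Sxx = Σx² − (Σx)²/n = 1075 − 937.5 = 137.5
Sxy = Σxy − (Σx)(Σy)/n = 5479.4 − 5080 = 399.4
b = Sxy/Sxx = 399.4/137.5 = 2.904727

2.9047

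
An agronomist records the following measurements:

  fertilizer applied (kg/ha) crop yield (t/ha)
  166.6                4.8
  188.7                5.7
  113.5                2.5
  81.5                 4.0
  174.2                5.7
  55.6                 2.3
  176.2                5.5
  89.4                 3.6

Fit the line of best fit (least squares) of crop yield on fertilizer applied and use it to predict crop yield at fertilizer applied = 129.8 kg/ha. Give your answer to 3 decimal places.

4.241

n = 8, Σx = 1045.7, Σy = 34.1, Σxy = 4896.78, Σx² = 155363.55
Sxx = Σx² − (Σx)²/n = 155363.55 − 136686.06125 = 18677.48875
Sxy = Σxy − (Σx)(Σy)/n = 4896.78 − 4457.29625 = 439.48375
b = Sxy/Sxx = 439.48375/18677.48875 = 0.023530
a = ȳ − b·x̄ = 4.2625 − 0.023530·130.7125 = 1.186818
ŷ(129.8) = a + b·129.8 = 1.186818 + 0.023530·129.8 = 4.241029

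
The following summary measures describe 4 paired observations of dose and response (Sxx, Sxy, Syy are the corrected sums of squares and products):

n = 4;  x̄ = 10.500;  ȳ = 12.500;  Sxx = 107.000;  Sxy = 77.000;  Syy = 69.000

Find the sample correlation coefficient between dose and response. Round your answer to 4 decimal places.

0.8961

r = Sxy/√(Sxx·Syy) = 77/√(7383) = 77/85.924385 = 0.896137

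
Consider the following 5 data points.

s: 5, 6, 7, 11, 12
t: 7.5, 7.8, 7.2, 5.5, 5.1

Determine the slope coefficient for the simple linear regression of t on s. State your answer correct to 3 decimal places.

-0.387

n = 5, Σx = 41, Σy = 33.1, Σxy = 256.4, Σx² = 375
Sxx = Σx² − (Σx)²/n = 375 − 336.2 = 38.8
Sxy = Σxy − (Σx)(Σy)/n = 256.4 − 271.42 = -15.02
b = Sxy/Sxx = -15.02/38.8 = -0.387113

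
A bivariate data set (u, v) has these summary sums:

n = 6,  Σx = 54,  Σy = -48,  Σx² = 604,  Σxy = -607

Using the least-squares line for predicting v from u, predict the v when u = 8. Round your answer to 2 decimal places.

Sxx = Σx² − (Σx)²/n = 604 − 486 = 118
Sxy = Σxy − (Σx)(Σy)/n = -607 − (-432) = -175
b = Sxy/Sxx = -175/118 = -1.483051
a = ȳ − b·x̄ = -8 − (-1.483051)·9 = 5.347458
ŷ(8) = a + b·8 = 5.347458 + (-1.483051)·8 = -6.516949

-6.52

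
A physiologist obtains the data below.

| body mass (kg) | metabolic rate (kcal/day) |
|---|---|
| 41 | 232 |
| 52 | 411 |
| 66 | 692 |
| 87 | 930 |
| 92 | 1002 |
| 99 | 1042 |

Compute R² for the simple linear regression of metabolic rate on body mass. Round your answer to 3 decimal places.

0.984

n = 6, Σx = 437, Σy = 4309, Σxy = 352808, Σx² = 34575, Σy² = 3656277
Sxx = Σx² − (Σx)²/n = 34575 − 31828.166667 = 2746.833333
Sxy = Σxy − (Σx)(Σy)/n = 352808 − 313838.833333 = 38969.166667
Syy = Σy² − (Σy)²/n = 3656277 − 3094580.166667 = 561696.833333
R² = Sxy²/(Sxx·Syy) = (38969.166667)²/(2746.833333·561696.833333) = 0.984256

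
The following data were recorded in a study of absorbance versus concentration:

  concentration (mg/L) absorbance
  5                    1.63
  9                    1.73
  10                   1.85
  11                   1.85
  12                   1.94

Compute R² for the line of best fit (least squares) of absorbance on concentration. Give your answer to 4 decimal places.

0.9163

n = 5, Σx = 47, Σy = 9, Σxy = 85.85, Σx² = 471, Σy² = 16.2584
Sxx = Σx² − (Σx)²/n = 471 − 441.8 = 29.2
Sxy = Σxy − (Σx)(Σy)/n = 85.85 − 84.6 = 1.25
Syy = Σy² − (Σy)²/n = 16.2584 − 16.2 = 0.0584
R² = Sxy²/(Sxx·Syy) = (1.25)²/(29.2·0.0584) = 0.916272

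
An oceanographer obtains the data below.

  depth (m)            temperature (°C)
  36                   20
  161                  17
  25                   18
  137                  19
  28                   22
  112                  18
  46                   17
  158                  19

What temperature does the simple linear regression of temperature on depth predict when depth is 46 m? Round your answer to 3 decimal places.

n = 8, Σx = 703, Σy = 150, Σxy = 12926, Σx² = 87019
Sxx = Σx² − (Σx)²/n = 87019 − 61776.125 = 25242.875
Sxy = Σxy − (Σx)(Σy)/n = 12926 − 13181.25 = -255.25
b = Sxy/Sxx = -255.25/25242.875 = -0.010112
a = ȳ − b·x̄ = 18.75 − (-0.010112)·87.875 = 19.638571
ŷ(46) = a + b·46 = 19.638571 + (-0.010112)·46 = 19.173430

19.173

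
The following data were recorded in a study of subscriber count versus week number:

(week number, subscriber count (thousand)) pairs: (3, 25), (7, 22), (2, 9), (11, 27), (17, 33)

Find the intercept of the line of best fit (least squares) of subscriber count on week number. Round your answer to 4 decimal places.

n = 5, Σx = 40, Σy = 116, Σxy = 1105, Σx² = 472
Sxx = Σx² − (Σx)²/n = 472 − 320 = 152
Sxy = Σxy − (Σx)(Σy)/n = 1105 − 928 = 177
b = Sxy/Sxx = 177/152 = 1.164474
a = ȳ − b·x̄ = 23.2 − 1.164474·8 = 13.884211

13.8842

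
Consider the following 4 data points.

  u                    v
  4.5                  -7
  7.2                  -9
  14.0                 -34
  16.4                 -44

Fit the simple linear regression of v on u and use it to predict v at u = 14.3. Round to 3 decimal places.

-35.737

n = 4, Σx = 42.1, Σy = -94, Σxy = -1293.9, Σx² = 537.05
Sxx = Σx² − (Σx)²/n = 537.05 − 443.1025 = 93.9475
Sxy = Σxy − (Σx)(Σy)/n = -1293.9 − (-989.35) = -304.55
b = Sxy/Sxx = -304.55/93.9475 = -3.241704
a = ȳ − b·x̄ = -23.5 − (-3.241704)·10.525 = 10.618936
ŷ(14.3) = a + b·14.3 = 10.618936 + (-3.241704)·14.3 = -35.737433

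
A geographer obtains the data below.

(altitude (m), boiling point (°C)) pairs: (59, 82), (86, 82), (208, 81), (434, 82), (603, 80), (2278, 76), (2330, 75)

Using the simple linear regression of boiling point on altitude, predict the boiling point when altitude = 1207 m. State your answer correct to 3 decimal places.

78.697

n = 7, Σx = 5998, Σy = 558, Σxy = 460444, Σx² = 11224290
Sxx = Σx² − (Σx)²/n = 11224290 − 5139429.142857 = 6084860.857143
Sxy = Σxy − (Σx)(Σy)/n = 460444 − 478126.285714 = -17682.285714
b = Sxy/Sxx = -17682.285714/6084860.857143 = -0.002906
a = ȳ − b·x̄ = 79.714286 − (-0.002906)·856.857143 = 82.204268
ŷ(1207) = a + b·1207 = 82.204268 + (-0.002906)·1207 = 78.696789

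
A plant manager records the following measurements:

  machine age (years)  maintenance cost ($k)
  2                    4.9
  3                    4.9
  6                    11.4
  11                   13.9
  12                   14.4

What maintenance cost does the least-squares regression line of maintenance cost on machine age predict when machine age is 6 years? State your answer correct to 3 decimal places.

9.108

n = 5, Σx = 34, Σy = 49.5, Σxy = 418.6, Σx² = 314
Sxx = Σx² − (Σx)²/n = 314 − 231.2 = 82.8
Sxy = Σxy − (Σx)(Σy)/n = 418.6 − 336.6 = 82
b = Sxy/Sxx = 82/82.8 = 0.990338
a = ȳ − b·x̄ = 9.9 − 0.990338·6.8 = 3.165700
ŷ(6) = a + b·6 = 3.165700 + 0.990338·6 = 9.107729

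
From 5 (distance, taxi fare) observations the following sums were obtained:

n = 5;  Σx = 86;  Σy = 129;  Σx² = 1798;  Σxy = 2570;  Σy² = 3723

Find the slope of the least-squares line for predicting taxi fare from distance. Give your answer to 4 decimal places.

Sxx = Σx² − (Σx)²/n = 1798 − 1479.2 = 318.8
Sxy = Σxy − (Σx)(Σy)/n = 2570 − 2218.8 = 351.2
b = Sxy/Sxx = 351.2/318.8 = 1.101631

1.1016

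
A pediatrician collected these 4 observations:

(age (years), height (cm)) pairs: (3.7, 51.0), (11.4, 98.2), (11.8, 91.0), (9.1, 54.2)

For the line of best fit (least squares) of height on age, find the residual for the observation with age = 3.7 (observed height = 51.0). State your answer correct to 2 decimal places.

n = 4, Σx = 36, Σy = 294.4, Σxy = 2875.2, Σx² = 365.7
Sxx = Σx² − (Σx)²/n = 365.7 − 324 = 41.7
Sxy = Σxy − (Σx)(Σy)/n = 2875.2 − 2649.6 = 225.6
b = Sxy/Sxx = 225.6/41.7 = 5.410072
a = ȳ − b·x̄ = 73.6 − 5.410072·9 = 24.909353
ŷ(3.7) = 24.909353 + 5.410072·3.7 = 44.926619
residual = y − ŷ = 51.0 − 44.926619 = 6.073381

6.07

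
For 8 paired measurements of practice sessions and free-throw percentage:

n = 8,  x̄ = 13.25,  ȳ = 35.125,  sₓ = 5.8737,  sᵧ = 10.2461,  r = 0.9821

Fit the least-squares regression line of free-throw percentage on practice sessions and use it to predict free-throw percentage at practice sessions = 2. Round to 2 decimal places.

b = r · sᵧ/sₓ = 0.9821 · 10.2461/5.8737 = 1.713178
a = ȳ − b·x̄ = 35.125 − 1.713178·13.25 = 12.425389
ŷ(2) = a + b·2 = 12.425389 + 1.713178·2 = 15.851745

15.85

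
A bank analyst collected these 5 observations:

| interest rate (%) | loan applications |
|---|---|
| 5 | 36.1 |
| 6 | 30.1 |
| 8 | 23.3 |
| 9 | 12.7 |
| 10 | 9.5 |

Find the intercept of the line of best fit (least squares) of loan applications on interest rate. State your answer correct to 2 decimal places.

n = 5, Σx = 38, Σy = 111.7, Σxy = 756.8, Σx² = 306
Sxx = Σx² − (Σx)²/n = 306 − 288.8 = 17.2
Sxy = Σxy − (Σx)(Σy)/n = 756.8 − 848.92 = -92.12
b = Sxy/Sxx = -92.12/17.2 = -5.355814
a = ȳ − b·x̄ = 22.34 − (-5.355814)·7.6 = 63.044186

63.04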